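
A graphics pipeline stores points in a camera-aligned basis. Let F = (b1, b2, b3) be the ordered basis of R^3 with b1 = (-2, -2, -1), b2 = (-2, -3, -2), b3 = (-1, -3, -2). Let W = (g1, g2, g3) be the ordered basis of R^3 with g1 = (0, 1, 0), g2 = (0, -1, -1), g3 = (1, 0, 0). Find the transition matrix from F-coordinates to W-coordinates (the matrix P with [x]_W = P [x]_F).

[[-1, -1, -1], [1, 2, 2], [-2, -2, -1]]

Let M have columns bj and N have columns gj. Then for every x, N [x]_W = x = M [x]_F, so P = N^(-1) M.
Since det N = -1, N^(-1) has integer entries; multiplying gives P = [[-1, -1, -1], [1, 2, 2], [-2, -2, -1]].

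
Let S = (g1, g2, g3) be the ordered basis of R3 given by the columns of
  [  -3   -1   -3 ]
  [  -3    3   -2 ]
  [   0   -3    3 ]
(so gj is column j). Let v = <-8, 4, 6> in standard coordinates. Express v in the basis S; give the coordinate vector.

Write v = c_1 g1 + ... + c_3 g3 and solve for the c_i.
Gaussian elimination on [M | v] yields c = (-2, 2, 4).
Check: -2g1 + 2g2 + 4g3 = <-8, 4, 6>.

<-2, 2, 4>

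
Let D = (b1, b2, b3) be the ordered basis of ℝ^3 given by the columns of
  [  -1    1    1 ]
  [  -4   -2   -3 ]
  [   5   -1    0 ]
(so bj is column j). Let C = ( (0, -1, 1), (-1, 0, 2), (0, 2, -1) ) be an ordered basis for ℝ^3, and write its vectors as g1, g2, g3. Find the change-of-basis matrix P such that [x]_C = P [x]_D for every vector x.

Column j of P is [bj]_C, since P maps D-coordinates to C-coordinates.
Expressing b1 in C: b1 = 2g1 + g2 - g3, so column 1 of P is (2, 1, -1).
Doing the same for each bj gives P = [[2, 0, 1], [1, -1, -1], [-1, -1, -1]].

[[2, 0, 1], [1, -1, -1], [-1, -1, -1]]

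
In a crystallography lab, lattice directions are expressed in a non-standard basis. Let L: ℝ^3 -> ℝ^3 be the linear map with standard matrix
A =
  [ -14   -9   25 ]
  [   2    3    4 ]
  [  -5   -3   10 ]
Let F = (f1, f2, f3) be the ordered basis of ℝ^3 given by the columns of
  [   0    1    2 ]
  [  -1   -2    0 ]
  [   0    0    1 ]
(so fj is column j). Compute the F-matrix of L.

Let P have columns f1, ..., f3. Then [L]_F = P^(-1) A P.
Here det P = 1, so P^(-1) is integer; computing A P first and then P^(-1)(A P) gives [[-3, 0, -2], [3, 2, -3], [3, 1, 0]].

[[-3, 0, -2], [3, 2, -3], [3, 1, 0]]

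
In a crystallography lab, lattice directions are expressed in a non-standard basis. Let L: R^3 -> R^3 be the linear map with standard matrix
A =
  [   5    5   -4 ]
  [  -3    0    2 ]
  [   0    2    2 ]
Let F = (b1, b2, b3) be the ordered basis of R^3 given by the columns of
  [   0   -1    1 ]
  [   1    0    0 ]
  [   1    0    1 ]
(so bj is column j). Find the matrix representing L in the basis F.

[[2, 3, -1], [1, 2, 2], [2, -3, 3]]

With P the matrix whose columns are b1, ..., b3, [L]_F = P^(-1) A P.
Column by column: L(b1) = A b1 = (1, 2, 4); its F-coordinates (2, 1, 2) give column 1.
Continuing for each basis vector yields [L]_F = [[2, 3, -1], [1, 2, 2], [2, -3, 3]].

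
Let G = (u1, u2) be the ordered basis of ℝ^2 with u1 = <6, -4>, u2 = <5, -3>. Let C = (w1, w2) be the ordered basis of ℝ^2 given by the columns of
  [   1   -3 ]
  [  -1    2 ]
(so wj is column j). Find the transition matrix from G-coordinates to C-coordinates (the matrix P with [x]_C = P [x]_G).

[[0, -1], [-2, -2]]

Take x = uj: its G-coordinates are the j-th standard unit vector, so P e_j — column j of P — equals [uj]_C.
u1 = 0·w1 - 2w2, giving column 1 = <0, -2>; repeating for each j gives P = [[0, -1], [-2, -2]].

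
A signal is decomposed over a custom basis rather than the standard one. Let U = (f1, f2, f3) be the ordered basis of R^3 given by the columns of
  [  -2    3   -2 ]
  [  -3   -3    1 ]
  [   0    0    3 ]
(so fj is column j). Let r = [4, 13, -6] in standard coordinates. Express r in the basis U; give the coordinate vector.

We seek scalars with c_1 f1 + ... + c_3 f3 = r; equivalently solve M c = r where the columns of M are f1, ..., f3.
Solving this 3x3 system gives c = (-3, -2, -2).
Check: -3f1 - 2f2 - 2f3 = [4, 13, -6].

[-3, -2, -2]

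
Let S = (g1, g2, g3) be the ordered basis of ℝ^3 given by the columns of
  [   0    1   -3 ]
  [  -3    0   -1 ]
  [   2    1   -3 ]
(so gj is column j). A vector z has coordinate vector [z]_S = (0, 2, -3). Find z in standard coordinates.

(11, 3, 11)

By definition z = 0·g1 + 2g2 - 3g3.
Summing componentwise gives (11, 3, 11).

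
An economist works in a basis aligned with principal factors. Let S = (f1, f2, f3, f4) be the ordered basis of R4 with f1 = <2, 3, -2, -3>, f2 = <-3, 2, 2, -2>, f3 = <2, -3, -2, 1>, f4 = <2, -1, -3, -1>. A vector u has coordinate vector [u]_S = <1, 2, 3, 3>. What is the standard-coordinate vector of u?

The coordinates say u = f1 + 2f2 + 3f3 + 3f4; adding the scaled basis vectors gives <8, -5, -13, -7>.

<8, -5, -13, -7>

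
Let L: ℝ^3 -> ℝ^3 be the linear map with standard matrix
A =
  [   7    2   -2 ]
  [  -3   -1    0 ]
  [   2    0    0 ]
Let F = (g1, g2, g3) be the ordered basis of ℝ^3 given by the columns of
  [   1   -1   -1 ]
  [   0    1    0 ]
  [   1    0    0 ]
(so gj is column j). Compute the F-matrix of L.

With P the matrix whose columns are g1, ..., g3, [L]_F = P^(-1) A P.
Column by column: L(g1) = A g1 = [5, -3, 2]; its F-coordinates [2, -3, 0] give column 1.
Continuing for each basis vector yields [L]_F = [[2, -2, -2], [-3, 2, 3], [0, 1, 2]].

[[2, -2, -2], [-3, 2, 3], [0, 1, 2]]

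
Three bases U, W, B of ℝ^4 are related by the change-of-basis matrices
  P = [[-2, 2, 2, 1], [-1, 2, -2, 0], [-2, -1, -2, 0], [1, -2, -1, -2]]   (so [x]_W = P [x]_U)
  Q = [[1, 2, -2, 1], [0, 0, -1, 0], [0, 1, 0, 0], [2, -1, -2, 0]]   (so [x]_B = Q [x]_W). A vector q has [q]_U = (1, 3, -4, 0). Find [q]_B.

(15, -3, 13, -27)

Composing the changes, [q]_B = Q P [q]_U.
Q P = [[1, 6, 1, -1], [2, 1, 2, 0], [-1, 2, -2, 0], [1, 4, 10, 2]]; applying this to (1, 3, -4, 0) gives (15, -3, 13, -27).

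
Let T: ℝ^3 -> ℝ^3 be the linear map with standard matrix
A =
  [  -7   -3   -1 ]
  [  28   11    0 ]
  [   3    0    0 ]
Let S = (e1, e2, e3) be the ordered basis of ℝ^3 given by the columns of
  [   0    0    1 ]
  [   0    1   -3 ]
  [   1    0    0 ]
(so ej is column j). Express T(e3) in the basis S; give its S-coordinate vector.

<3, 1, 2>

Column 3 of [T]_S is the S-coordinate vector of T(e3).
In standard coordinates T(e3) = A e3 = <2, -5, 3>.
Converting to S: <2, -5, 3> = 3e1 + e2 + 2e3, so the coordinate vector is <3, 1, 2>.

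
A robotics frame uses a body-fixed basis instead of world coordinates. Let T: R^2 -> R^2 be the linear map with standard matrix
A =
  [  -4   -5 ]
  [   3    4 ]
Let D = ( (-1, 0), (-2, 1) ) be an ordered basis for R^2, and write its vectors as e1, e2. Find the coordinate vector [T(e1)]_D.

(2, -3)

Compute T(e1) = A e1 = (4, -3) in standard coordinates.
Then write this in D-coordinates: solve for y in y_1 e1 + y_2 e2 = (4, -3).
This gives y = (2, -3), which is column 1 of [T]_D.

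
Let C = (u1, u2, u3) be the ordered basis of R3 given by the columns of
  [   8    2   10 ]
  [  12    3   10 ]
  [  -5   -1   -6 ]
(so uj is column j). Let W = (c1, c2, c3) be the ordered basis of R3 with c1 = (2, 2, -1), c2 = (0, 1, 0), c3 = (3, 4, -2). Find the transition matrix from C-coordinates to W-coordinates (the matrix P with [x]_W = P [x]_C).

[[1, 1, 2], [2, 1, -2], [2, 0, 2]]

Column j of P is [uj]_W, since P maps C-coordinates to W-coordinates.
Expressing u1 in W: u1 = c1 + 2c2 + 2c3, so column 1 of P is (1, 2, 2).
Doing the same for each uj gives P = [[1, 1, 2], [2, 1, -2], [2, 0, 2]].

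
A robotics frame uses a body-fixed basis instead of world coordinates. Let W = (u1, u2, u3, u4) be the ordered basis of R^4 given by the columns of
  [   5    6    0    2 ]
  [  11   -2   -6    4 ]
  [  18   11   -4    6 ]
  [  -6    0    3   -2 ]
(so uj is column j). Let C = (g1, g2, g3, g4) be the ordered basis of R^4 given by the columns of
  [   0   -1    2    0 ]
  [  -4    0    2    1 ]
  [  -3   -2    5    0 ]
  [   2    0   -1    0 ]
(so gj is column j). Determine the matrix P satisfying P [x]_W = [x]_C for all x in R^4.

[[-2, 1, 1, 0], [-1, -2, -2, 2], [2, 2, -1, 2], [-1, -2, 0, 0]]

Let M have columns uj and N have columns gj. Then for every x, N [x]_C = x = M [x]_W, so P = N^(-1) M.
Since det N = 1, N^(-1) has integer entries; multiplying gives P = [[-2, 1, 1, 0], [-1, -2, -2, 2], [2, 2, -1, 2], [-1, -2, 0, 0]].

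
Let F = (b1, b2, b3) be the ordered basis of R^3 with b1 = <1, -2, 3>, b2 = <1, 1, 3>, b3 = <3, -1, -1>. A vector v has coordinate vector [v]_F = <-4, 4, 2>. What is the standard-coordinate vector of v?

By definition v = -4b1 + 4b2 + 2b3.
Summing componentwise gives <6, 10, -2>.

<6, 10, -2>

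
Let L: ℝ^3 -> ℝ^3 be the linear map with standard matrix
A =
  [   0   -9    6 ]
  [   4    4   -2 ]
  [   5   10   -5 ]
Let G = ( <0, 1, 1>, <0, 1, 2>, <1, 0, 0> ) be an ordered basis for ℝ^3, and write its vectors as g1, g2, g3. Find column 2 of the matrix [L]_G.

<0, 0, 3>

Column 2 of [L]_G is the G-coordinate vector of L(g2).
In standard coordinates L(g2) = A g2 = <3, 0, 0>.
Converting to G: <3, 0, 0> = 0·g1 + 0·g2 + 3g3, so the coordinate vector is <0, 0, 3>.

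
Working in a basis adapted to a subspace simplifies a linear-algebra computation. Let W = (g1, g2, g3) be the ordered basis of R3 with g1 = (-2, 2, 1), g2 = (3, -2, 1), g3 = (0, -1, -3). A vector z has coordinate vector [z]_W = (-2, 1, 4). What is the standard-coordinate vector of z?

(7, -10, -13)

z = M [z]_W, where M has columns g1, ..., g3.
Carrying out the matrix-vector product, z = (7, -10, -13).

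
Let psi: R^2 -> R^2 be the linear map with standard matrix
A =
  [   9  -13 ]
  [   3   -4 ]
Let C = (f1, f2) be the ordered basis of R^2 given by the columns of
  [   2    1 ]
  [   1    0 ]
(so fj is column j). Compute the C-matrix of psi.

With P the matrix whose columns are f1, f2, [psi]_C = P^(-1) A P.
Column by column: psi(f1) = A f1 = (5, 2); its C-coordinates (2, 1) give column 1.
Continuing for each basis vector yields [psi]_C = [[2, 3], [1, 3]].

[[2, 3], [1, 3]]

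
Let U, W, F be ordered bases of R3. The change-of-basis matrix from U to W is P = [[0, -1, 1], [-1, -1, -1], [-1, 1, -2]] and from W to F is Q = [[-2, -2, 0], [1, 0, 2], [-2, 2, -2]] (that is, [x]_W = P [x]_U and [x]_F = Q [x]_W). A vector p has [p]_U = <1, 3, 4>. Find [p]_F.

<14, -11, -6>

First [p]_W = P [p]_U = <1, -8, -6>.
Then [p]_F = Q [p]_W = <14, -11, -6>.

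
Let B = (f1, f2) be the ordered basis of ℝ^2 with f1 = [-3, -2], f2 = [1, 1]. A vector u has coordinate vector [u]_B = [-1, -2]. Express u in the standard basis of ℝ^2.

[1, 0]

The coordinates say u = -f1 - 2f2; adding the scaled basis vectors gives [1, 0].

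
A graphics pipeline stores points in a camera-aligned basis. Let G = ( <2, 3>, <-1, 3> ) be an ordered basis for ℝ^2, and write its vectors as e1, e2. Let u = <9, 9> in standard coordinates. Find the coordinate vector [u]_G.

<4, -1>

We seek scalars with c_1 e1 + c_2 e2 = u; equivalently solve M c = u where the columns of M are e1, e2.
System: 2c_1 - c_2 = 9, 3c_1 + 3c_2 = 9; solving gives c_1 = 4, c_2 = -1.
Check: 4e1 - e2 = <9, 9>.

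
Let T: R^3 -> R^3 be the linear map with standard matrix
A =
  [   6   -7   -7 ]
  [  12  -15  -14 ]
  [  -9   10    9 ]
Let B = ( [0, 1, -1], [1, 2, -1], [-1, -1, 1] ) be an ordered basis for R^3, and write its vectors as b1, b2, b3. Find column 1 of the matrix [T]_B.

Compute T(b1) = A b1 = [0, -1, 1] in standard coordinates.
Then write this in B-coordinates: solve for y in y_1 b1 + ... + y_3 b3 = [0, -1, 1].
This gives y = [-1, 0, 0], which is column 1 of [T]_B.

[-1, 0, 0]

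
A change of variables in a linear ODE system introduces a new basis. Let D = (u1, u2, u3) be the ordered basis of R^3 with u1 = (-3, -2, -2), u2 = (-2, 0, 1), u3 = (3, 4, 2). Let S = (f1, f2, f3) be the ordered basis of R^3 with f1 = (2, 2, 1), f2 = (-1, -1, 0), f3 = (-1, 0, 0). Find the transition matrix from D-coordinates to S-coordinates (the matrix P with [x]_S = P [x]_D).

Take x = uj: its D-coordinates are the j-th standard unit vector, so P e_j — column j of P — equals [uj]_S.
u1 = -2f1 - 2f2 + f3, giving column 1 = (-2, -2, 1); repeating for each j gives P = [[-2, 1, 2], [-2, 2, 0], [1, 2, 1]].

[[-2, 1, 2], [-2, 2, 0], [1, 2, 1]]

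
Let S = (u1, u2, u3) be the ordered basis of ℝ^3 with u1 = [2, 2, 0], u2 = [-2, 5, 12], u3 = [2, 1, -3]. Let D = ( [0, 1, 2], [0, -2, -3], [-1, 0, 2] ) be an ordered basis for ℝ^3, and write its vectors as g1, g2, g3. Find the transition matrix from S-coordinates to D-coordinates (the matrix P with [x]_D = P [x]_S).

[[2, 1, -1], [0, -2, -1], [-2, 2, -2]]

Column j of P is [uj]_D, since P maps S-coordinates to D-coordinates.
Expressing u1 in D: u1 = 2g1 + 0·g2 - 2g3, so column 1 of P is [2, 0, -2].
Doing the same for each uj gives P = [[2, 1, -1], [0, -2, -1], [-2, 2, -2]].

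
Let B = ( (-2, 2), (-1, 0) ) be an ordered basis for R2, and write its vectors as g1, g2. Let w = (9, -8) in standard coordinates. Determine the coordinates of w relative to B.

We seek scalars with c_1 g1 + c_2 g2 = w; equivalently solve M c = w where the columns of M are g1, g2.
System: -2c_1 - c_2 = 9, 2c_1 + 0c_2 = -8; solving gives c_1 = -4, c_2 = -1.
Check: -4g1 - g2 = (9, -8).

(-4, -1)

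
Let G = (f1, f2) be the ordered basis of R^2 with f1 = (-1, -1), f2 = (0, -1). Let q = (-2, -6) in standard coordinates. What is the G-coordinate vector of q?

Write q = c_1 f1 + c_2 f2 and solve for the c_i.
System: -c_1 + 0c_2 = -2, -c_1 - c_2 = -6; solving gives c_1 = 2, c_2 = 4.
Check: 2f1 + 4f2 = (-2, -6).

(2, 4)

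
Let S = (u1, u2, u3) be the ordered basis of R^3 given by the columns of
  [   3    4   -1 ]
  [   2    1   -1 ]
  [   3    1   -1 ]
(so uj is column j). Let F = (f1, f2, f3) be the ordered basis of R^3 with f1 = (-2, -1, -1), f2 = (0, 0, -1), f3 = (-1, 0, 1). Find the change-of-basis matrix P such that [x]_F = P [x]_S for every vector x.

Take x = uj: its S-coordinates are the j-th standard unit vector, so P e_j — column j of P — equals [uj]_F.
u1 = -2f1 + 0·f2 + f3, giving column 1 = (-2, 0, 1); repeating for each j gives P = [[-2, -1, 1], [0, -2, -1], [1, -2, -1]].

[[-2, -1, 1], [0, -2, -1], [1, -2, -1]]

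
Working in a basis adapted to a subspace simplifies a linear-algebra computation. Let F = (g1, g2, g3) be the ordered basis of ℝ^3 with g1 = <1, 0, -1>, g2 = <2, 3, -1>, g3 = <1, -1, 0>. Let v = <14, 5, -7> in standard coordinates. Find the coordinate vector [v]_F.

<4, 3, 4>

[v]_F is the unique c with M c = v, where M has columns g1, ..., g3.
Solving this 3x3 system gives c = (4, 3, 4).
Check: 4g1 + 3g2 + 4g3 = <14, 5, -7>.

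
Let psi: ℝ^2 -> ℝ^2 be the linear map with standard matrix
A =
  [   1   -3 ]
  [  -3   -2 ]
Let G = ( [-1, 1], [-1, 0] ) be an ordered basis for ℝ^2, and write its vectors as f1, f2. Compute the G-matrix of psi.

[[1, 3], [3, -2]]

With P the matrix whose columns are f1, f2, [psi]_G = P^(-1) A P.
Column by column: psi(f1) = A f1 = [-4, 1]; its G-coordinates [1, 3] give column 1.
Continuing for each basis vector yields [psi]_G = [[1, 3], [3, -2]].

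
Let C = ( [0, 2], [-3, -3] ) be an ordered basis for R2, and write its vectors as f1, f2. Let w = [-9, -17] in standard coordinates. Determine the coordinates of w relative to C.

Write w = c_1 f1 + c_2 f2 and solve for the c_i.
System: 0c_1 - 3c_2 = -9, 2c_1 - 3c_2 = -17; solving gives c_1 = -4, c_2 = 3.
Check: -4f1 + 3f2 = [-9, -17].

[-4, 3]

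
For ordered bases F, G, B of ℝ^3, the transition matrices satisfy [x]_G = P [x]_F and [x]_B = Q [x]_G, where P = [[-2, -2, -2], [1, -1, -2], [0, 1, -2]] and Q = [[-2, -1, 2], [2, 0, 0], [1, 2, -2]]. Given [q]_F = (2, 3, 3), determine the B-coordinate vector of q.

(33, -32, -24)

First [q]_G = P [q]_F = (-16, -7, -3).
Then [q]_B = Q [q]_G = (33, -32, -24).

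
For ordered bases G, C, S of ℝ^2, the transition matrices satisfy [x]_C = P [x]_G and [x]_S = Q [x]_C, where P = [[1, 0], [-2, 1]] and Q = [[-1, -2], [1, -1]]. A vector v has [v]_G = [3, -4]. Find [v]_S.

Apply P to get C-coordinates [3, -10], then Q to get S-coordinates.
The result is [v]_S = [17, 13].

[17, 13]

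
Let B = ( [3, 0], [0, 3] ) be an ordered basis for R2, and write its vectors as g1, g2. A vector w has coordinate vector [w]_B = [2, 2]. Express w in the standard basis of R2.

By definition w = 2g1 + 2g2.
Summing componentwise gives [6, 6].

[6, 6]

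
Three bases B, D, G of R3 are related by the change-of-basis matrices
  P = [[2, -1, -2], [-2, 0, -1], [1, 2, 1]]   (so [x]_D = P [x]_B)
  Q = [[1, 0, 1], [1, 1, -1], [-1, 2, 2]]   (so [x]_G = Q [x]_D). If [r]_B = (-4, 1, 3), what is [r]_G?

Composing the changes, [r]_G = Q P [r]_B.
Q P = [[3, 1, -1], [-1, -3, -4], [-4, 5, 2]]; applying this to (-4, 1, 3) gives (-14, -11, 27).

(-14, -11, 27)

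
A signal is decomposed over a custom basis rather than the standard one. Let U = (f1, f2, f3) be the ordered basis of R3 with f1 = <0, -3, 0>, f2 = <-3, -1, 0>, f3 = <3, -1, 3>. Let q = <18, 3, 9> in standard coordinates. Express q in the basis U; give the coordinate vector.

<-1, -3, 3>

We seek scalars with c_1 f1 + ... + c_3 f3 = q; equivalently solve M c = q where the columns of M are f1, ..., f3.
Solving this 3x3 system gives c = (-1, -3, 3).
Check: -f1 - 3f2 + 3f3 = <18, 3, 9>.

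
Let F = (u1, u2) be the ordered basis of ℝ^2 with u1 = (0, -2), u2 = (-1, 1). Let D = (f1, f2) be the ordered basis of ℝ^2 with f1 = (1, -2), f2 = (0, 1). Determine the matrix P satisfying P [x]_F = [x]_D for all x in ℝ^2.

Let M have columns uj and N have columns fj. Then for every x, N [x]_D = x = M [x]_F, so P = N^(-1) M.
Since det N = 1, N^(-1) has integer entries; multiplying gives P = [[0, -1], [-2, -1]].

[[0, -1], [-2, -1]]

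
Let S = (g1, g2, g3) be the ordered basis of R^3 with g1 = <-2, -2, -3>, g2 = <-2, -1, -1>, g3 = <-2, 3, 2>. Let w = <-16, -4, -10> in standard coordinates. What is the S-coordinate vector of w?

Write w = c_1 g1 + ... + c_3 g3 and solve for the c_i.
Row-reducing the augmented matrix [M | w] gives c = (4, 2, 2).
Check: 4g1 + 2g2 + 2g3 = <-16, -4, -10>.

<4, 2, 2>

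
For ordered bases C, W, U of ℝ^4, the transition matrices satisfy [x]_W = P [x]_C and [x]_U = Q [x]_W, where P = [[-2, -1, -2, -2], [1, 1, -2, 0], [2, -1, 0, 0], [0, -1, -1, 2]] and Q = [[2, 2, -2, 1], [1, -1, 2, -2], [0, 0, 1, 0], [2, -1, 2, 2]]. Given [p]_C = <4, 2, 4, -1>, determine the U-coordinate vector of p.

Composing the changes, [p]_U = Q P [p]_C.
Q P = [[-6, 1, -9, -2], [1, -2, 2, -6], [2, -1, 0, 0], [-1, -7, -4, 0]]; applying this to <4, 2, 4, -1> gives <-56, 14, 6, -34>.

<-56, 14, 6, -34>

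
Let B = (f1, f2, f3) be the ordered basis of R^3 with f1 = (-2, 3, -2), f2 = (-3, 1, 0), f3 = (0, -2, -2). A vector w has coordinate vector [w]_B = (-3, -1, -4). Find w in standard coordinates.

(9, -2, 14)

w = M [w]_B, where M has columns f1, ..., f3.
Carrying out the matrix-vector product, w = (9, -2, 14).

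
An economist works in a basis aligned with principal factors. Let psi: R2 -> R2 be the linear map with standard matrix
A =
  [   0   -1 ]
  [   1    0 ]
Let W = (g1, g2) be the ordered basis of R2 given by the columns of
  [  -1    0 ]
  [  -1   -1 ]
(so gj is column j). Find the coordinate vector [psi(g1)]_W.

<-1, 2>

Column 1 of [psi]_W is the W-coordinate vector of psi(g1).
In standard coordinates psi(g1) = A g1 = <1, -1>.
Converting to W: <1, -1> = -g1 + 2g2, so the coordinate vector is <-1, 2>.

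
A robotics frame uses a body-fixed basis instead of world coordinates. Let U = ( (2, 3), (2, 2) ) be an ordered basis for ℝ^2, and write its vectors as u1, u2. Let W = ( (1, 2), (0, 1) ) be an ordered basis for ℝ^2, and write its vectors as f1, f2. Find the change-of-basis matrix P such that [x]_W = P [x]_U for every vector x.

Column j of P is [uj]_W, since P maps U-coordinates to W-coordinates.
Expressing u1 in W: u1 = 2f1 - f2, so column 1 of P is (2, -1).
Doing the same for each uj gives P = [[2, 2], [-1, -2]].

[[2, 2], [-1, -2]]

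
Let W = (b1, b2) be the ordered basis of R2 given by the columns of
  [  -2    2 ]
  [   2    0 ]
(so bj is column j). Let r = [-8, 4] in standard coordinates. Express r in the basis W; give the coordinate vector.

[2, -2]

We seek scalars with c_1 b1 + c_2 b2 = r; equivalently solve M c = r where the columns of M are b1, b2.
System: -2c_1 + 2c_2 = -8, 2c_1 + 0c_2 = 4; solving gives c_1 = 2, c_2 = -2.
Check: 2b1 - 2b2 = [-8, 4].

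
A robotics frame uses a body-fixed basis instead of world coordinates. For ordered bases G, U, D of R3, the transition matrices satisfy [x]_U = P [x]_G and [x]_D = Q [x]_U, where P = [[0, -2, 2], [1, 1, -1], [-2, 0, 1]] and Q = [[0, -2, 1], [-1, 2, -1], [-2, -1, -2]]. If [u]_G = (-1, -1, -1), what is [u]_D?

Apply P to get U-coordinates (0, -1, 1), then Q to get D-coordinates.
The result is [u]_D = (3, -3, -1).

(3, -3, -1)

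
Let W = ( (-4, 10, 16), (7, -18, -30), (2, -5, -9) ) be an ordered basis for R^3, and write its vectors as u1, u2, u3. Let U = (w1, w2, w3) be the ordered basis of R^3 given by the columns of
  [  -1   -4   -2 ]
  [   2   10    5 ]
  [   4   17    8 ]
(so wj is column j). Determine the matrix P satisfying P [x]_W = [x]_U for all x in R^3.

[[0, 1, 0], [0, -2, -1], [2, 0, 1]]

Let M have columns uj and N have columns wj. Then for every x, N [x]_U = x = M [x]_W, so P = N^(-1) M.
Since det N = 1, N^(-1) has integer entries; multiplying gives P = [[0, 1, 0], [0, -2, -1], [2, 0, 1]].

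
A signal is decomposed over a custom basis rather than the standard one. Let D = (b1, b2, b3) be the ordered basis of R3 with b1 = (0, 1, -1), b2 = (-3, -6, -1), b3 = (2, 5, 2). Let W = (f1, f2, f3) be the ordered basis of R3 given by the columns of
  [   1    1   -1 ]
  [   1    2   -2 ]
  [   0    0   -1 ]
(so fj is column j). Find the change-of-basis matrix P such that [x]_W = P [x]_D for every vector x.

Let M have columns bj and N have columns fj. Then for every x, N [x]_W = x = M [x]_D, so P = N^(-1) M.
Since det N = -1, N^(-1) has integer entries; multiplying gives P = [[-1, 0, -1], [2, -2, 1], [1, 1, -2]].

[[-1, 0, -1], [2, -2, 1], [1, 1, -2]]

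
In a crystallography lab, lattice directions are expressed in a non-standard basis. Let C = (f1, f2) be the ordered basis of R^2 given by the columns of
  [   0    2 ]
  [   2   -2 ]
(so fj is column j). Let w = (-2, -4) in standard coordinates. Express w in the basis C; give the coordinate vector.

(-3, -1)

Write w = c_1 f1 + c_2 f2 and solve for the c_i.
System: 0c_1 + 2c_2 = -2, 2c_1 - 2c_2 = -4; solving gives c_1 = -3, c_2 = -1.
Check: -3f1 - f2 = (-2, -4).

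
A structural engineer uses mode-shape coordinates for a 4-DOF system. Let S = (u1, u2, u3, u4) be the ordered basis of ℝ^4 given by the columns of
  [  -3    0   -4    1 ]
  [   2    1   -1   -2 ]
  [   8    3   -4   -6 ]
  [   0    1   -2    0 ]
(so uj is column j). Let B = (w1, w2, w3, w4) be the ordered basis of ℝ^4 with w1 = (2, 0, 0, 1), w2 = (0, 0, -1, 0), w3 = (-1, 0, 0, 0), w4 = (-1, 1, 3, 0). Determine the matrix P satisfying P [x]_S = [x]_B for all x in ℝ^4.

[[0, 1, -2, 0], [-2, 0, 1, 0], [1, 1, 1, 1], [2, 1, -1, -2]]

Take x = uj: its S-coordinates are the j-th standard unit vector, so P e_j — column j of P — equals [uj]_B.
u1 = 0·w1 - 2w2 + w3 + 2w4, giving column 1 = (0, -2, 1, 2); repeating for each j gives P = [[0, 1, -2, 0], [-2, 0, 1, 0], [1, 1, 1, 1], [2, 1, -1, -2]].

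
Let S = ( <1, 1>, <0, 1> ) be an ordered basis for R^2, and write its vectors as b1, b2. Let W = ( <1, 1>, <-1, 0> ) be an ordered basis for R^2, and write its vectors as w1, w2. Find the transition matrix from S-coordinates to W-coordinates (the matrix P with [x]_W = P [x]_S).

[[1, 1], [0, 1]]

Take x = bj: its S-coordinates are the j-th standard unit vector, so P e_j — column j of P — equals [bj]_W.
b1 = w1 + 0·w2, giving column 1 = <1, 0>; repeating for each j gives P = [[1, 1], [0, 1]].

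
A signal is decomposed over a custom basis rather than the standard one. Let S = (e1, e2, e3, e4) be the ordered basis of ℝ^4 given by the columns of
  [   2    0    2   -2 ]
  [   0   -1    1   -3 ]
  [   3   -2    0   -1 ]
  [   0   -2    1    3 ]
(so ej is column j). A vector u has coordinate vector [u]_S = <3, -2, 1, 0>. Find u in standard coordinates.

<8, 3, 13, 5>

By definition u = 3e1 - 2e2 + e3 + 0·e4.
Summing componentwise gives <8, 3, 13, 5>.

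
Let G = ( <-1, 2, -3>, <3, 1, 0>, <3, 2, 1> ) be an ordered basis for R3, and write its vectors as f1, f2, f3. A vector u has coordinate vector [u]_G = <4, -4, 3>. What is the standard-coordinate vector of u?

By definition u = 4f1 - 4f2 + 3f3.
Summing componentwise gives <-7, 10, -9>.

<-7, 10, -9>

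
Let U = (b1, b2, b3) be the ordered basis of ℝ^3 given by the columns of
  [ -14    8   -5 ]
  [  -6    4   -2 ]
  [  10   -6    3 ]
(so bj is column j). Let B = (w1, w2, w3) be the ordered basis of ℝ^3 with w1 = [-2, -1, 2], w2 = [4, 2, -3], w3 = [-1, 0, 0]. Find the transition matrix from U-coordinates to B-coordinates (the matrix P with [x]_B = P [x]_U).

[[2, 0, 0], [-2, 2, -1], [2, 0, 1]]

Take x = bj: its U-coordinates are the j-th standard unit vector, so P e_j — column j of P — equals [bj]_B.
b1 = 2w1 - 2w2 + 2w3, giving column 1 = [2, -2, 2]; repeating for each j gives P = [[2, 0, 0], [-2, 2, -1], [2, 0, 1]].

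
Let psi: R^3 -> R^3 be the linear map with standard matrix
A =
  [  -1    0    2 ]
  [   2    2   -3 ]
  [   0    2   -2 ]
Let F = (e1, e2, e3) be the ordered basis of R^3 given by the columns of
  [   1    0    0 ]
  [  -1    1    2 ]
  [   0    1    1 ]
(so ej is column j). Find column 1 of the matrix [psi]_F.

Column 1 of [psi]_F is the F-coordinate vector of psi(e1).
In standard coordinates psi(e1) = A e1 = [-1, 0, -2].
Converting to F: [-1, 0, -2] = -e1 - 3e2 + e3, so the coordinate vector is [-1, -3, 1].

[-1, -3, 1]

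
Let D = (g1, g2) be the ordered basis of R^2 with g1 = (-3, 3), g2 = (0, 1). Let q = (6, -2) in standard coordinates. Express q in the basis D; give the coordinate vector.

[q]_D is the unique c with M c = q, where M has columns g1, g2.
System: -3c_1 + 0c_2 = 6, 3c_1 + c_2 = -2; solving gives c_1 = -2, c_2 = 4.
Check: -2g1 + 4g2 = (6, -2).

(-2, 4)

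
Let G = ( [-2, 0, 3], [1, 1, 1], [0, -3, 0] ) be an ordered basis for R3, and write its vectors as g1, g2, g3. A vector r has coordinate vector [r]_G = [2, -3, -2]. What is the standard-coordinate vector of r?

[-7, 3, 3]

By definition r = 2g1 - 3g2 - 2g3.
Summing componentwise gives [-7, 3, 3].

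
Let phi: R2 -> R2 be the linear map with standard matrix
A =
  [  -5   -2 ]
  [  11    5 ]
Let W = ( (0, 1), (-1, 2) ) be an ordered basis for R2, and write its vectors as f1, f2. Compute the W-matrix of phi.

Let P have columns f1, f2. Then [phi]_W = P^(-1) A P.
Here det P = 1, so P^(-1) is integer; computing A P first and then P^(-1)(A P) gives [[1, 1], [2, -1]].

[[1, 1], [2, -1]]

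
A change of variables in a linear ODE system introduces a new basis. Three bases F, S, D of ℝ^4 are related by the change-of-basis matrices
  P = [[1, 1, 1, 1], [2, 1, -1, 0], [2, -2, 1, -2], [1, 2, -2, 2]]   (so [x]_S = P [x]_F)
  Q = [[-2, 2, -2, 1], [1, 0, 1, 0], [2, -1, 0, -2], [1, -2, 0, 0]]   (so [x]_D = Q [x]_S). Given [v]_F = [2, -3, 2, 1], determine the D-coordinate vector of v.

[-32, 12, 17, 4]

Apply P to get S-coordinates [2, -1, 10, -6], then Q to get D-coordinates.
The result is [v]_D = [-32, 12, 17, 4].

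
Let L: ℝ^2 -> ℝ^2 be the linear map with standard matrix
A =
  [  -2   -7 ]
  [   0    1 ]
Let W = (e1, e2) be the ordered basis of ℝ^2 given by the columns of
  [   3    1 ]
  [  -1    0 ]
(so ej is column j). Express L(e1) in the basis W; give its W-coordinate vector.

Column 1 of [L]_W is the W-coordinate vector of L(e1).
In standard coordinates L(e1) = A e1 = <1, -1>.
Converting to W: <1, -1> = e1 - 2e2, so the coordinate vector is <1, -2>.

<1, -2>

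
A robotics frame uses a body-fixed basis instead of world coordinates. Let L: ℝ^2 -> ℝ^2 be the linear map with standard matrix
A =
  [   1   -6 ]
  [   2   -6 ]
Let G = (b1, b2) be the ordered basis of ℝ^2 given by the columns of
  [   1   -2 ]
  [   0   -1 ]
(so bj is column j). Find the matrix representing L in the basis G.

[[-3, 0], [-2, -2]]

The j-th column of [L]_G is [L(bj)]_G.
L(b1) = A b1 = (1, 2) = -3b1 - 2b2, so column 1 is (-3, -2).
Repeating for b2 and assembling the columns gives [[-3, 0], [-2, -2]].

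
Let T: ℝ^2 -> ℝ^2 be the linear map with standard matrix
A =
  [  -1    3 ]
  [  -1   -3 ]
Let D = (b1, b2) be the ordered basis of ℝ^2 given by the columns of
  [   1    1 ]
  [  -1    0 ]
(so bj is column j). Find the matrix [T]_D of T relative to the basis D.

[[-2, 1], [-2, -2]]

With P the matrix whose columns are b1, b2, [T]_D = P^(-1) A P.
Column by column: T(b1) = A b1 = (-4, 2); its D-coordinates (-2, -2) give column 1.
Continuing for each basis vector yields [T]_D = [[-2, 1], [-2, -2]].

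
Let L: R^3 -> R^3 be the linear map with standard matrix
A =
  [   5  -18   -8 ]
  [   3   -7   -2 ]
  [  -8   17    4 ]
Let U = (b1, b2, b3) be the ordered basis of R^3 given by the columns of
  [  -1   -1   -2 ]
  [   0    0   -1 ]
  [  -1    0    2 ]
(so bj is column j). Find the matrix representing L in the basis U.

[[-2, -2, -1], [-3, 1, 3], [1, 3, 3]]

With P the matrix whose columns are b1, ..., b3, [L]_U = P^(-1) A P.
Column by column: L(b1) = A b1 = (3, -1, 4); its U-coordinates (-2, -3, 1) give column 1.
Continuing for each basis vector yields [L]_U = [[-2, -2, -1], [-3, 1, 3], [1, 3, 3]].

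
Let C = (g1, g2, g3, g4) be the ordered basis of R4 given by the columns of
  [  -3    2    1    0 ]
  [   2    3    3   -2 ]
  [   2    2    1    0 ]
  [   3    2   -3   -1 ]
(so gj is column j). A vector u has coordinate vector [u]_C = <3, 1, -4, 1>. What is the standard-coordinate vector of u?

The coordinates say u = 3g1 + g2 - 4g3 + g4; adding the scaled basis vectors gives <-11, -5, 4, 22>.

<-11, -5, 4, 22>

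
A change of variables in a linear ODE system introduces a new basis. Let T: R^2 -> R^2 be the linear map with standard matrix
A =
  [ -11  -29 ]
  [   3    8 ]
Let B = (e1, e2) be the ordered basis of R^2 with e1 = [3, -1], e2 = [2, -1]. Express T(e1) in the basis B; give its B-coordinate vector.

[-2, 1]

Column 1 of [T]_B is the B-coordinate vector of T(e1).
In standard coordinates T(e1) = A e1 = [-4, 1].
Converting to B: [-4, 1] = -2e1 + e2, so the coordinate vector is [-2, 1].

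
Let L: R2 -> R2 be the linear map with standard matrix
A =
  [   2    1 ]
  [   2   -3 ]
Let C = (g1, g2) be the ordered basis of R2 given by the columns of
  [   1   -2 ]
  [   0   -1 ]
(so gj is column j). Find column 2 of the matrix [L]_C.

Compute L(g2) = A g2 = [-5, -1] in standard coordinates.
Then write this in C-coordinates: solve for y in y_1 g1 + y_2 g2 = [-5, -1].
This gives y = [-3, 1], which is column 2 of [L]_C.

[-3, 1]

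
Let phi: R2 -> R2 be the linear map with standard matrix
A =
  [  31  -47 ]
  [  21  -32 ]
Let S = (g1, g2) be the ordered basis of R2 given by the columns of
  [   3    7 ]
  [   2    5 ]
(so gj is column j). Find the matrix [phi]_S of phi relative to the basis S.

The j-th column of [phi]_S is [phi(gj)]_S.
phi(g1) = A g1 = (-1, -1) = 2g1 - g2, so column 1 is (2, -1).
Repeating for g2 and assembling the columns gives [[2, 1], [-1, -3]].

[[2, 1], [-1, -3]]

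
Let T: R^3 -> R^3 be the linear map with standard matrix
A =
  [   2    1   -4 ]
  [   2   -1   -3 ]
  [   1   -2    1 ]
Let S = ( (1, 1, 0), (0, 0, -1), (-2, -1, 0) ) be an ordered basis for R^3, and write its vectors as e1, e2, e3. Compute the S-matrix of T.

[[-1, 2, -1], [1, 1, 0], [-2, -1, 2]]

Let P have columns e1, ..., e3. Then [T]_S = P^(-1) A P.
Here det P = 1, so P^(-1) is integer; computing A P first and then P^(-1)(A P) gives [[-1, 2, -1], [1, 1, 0], [-2, -1, 2]].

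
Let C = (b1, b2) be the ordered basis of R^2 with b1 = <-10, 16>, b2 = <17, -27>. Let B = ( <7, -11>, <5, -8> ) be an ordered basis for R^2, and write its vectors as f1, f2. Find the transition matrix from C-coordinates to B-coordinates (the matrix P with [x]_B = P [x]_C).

Let M have columns bj and N have columns fj. Then for every x, N [x]_B = x = M [x]_C, so P = N^(-1) M.
Since det N = -1, N^(-1) has integer entries; multiplying gives P = [[0, 1], [-2, 2]].

[[0, 1], [-2, 2]]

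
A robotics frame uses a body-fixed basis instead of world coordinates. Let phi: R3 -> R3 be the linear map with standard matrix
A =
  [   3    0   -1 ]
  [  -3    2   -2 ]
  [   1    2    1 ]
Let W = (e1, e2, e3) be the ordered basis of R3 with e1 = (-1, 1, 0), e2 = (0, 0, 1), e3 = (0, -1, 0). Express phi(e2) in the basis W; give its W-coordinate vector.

Compute phi(e2) = A e2 = (-1, -2, 1) in standard coordinates.
Then write this in W-coordinates: solve for y in y_1 e1 + ... + y_3 e3 = (-1, -2, 1).
This gives y = (1, 1, 3), which is column 2 of [phi]_W.

(1, 1, 3)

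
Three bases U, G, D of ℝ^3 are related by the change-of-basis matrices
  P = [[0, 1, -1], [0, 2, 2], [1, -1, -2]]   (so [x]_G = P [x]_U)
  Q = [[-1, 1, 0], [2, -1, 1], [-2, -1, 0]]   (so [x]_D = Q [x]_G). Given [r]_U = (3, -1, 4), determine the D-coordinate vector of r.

Composing the changes, [r]_D = Q P [r]_U.
Q P = [[0, 1, 3], [1, -1, -6], [0, -4, 0]]; applying this to (3, -1, 4) gives (11, -20, 4).

(11, -20, 4)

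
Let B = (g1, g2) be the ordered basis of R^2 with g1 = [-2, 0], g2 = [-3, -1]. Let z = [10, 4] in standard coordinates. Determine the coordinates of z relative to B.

[1, -4]

Write z = c_1 g1 + c_2 g2 and solve for the c_i.
System: -2c_1 - 3c_2 = 10, 0c_1 - c_2 = 4; solving gives c_1 = 1, c_2 = -4.
Check: g1 - 4g2 = [10, 4].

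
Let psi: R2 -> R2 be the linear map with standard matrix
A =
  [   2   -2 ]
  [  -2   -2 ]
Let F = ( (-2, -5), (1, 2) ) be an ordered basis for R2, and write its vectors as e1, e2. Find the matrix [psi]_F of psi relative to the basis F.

[[-2, 2], [2, 2]]

With P the matrix whose columns are e1, e2, [psi]_F = P^(-1) A P.
Column by column: psi(e1) = A e1 = (6, 14); its F-coordinates (-2, 2) give column 1.
Continuing for each basis vector yields [psi]_F = [[-2, 2], [2, 2]].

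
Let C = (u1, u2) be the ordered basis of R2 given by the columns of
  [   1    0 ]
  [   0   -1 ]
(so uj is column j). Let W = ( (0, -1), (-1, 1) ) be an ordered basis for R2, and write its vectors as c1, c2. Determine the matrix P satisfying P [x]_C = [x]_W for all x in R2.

[[-1, 1], [-1, 0]]

Take x = uj: its C-coordinates are the j-th standard unit vector, so P e_j — column j of P — equals [uj]_W.
u1 = -c1 - c2, giving column 1 = (-1, -1); repeating for each j gives P = [[-1, 1], [-1, 0]].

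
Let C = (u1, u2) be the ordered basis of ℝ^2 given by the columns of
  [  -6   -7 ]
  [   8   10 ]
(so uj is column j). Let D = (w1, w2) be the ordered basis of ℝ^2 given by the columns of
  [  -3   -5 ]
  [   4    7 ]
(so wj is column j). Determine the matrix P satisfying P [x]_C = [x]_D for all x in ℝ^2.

Take x = uj: its C-coordinates are the j-th standard unit vector, so P e_j — column j of P — equals [uj]_D.
u1 = 2w1 + 0·w2, giving column 1 = [2, 0]; repeating for each j gives P = [[2, -1], [0, 2]].

[[2, -1], [0, 2]]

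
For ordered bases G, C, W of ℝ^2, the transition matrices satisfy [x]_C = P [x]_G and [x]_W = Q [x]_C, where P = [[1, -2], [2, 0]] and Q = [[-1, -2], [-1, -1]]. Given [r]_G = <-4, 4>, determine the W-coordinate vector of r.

<28, 20>

Composing the changes, [r]_W = Q P [r]_G.
Q P = [[-5, 2], [-3, 2]]; applying this to <-4, 4> gives <28, 20>.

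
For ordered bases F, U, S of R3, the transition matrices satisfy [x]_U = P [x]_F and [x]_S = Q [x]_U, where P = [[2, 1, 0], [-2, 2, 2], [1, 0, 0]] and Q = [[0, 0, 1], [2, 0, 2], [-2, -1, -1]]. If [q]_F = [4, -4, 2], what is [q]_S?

Composing the changes, [q]_S = Q P [q]_F.
Q P = [[1, 0, 0], [6, 2, 0], [-3, -4, -2]]; applying this to [4, -4, 2] gives [4, 16, 0].

[4, 16, 0]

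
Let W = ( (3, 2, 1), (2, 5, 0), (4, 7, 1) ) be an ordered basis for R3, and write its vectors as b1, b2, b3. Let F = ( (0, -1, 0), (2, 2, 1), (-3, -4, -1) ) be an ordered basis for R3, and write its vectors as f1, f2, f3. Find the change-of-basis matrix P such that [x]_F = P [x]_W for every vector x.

[[2, -1, -1], [0, -2, -1], [-1, -2, -2]]

Let M have columns bj and N have columns fj. Then for every x, N [x]_F = x = M [x]_W, so P = N^(-1) M.
Since det N = 1, N^(-1) has integer entries; multiplying gives P = [[2, -1, -1], [0, -2, -1], [-1, -2, -2]].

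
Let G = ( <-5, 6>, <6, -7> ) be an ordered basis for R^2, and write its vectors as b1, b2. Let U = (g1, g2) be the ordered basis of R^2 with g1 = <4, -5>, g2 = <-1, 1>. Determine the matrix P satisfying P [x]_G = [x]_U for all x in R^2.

[[-1, 1], [1, -2]]

Take x = bj: its G-coordinates are the j-th standard unit vector, so P e_j — column j of P — equals [bj]_U.
b1 = -g1 + g2, giving column 1 = <-1, 1>; repeating for each j gives P = [[-1, 1], [1, -2]].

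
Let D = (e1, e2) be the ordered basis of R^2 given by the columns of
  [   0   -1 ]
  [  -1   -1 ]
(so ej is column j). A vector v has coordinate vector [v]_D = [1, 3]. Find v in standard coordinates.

[-3, -4]

v = M [v]_D, where M has columns e1, e2.
Carrying out the matrix-vector product, v = [-3, -4].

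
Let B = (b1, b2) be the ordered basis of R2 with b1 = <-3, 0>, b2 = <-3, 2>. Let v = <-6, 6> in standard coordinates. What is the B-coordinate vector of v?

We seek scalars with c_1 b1 + c_2 b2 = v; equivalently solve M c = v where the columns of M are b1, b2.
System: -3c_1 - 3c_2 = -6, 0c_1 + 2c_2 = 6; solving gives c_1 = -1, c_2 = 3.
Check: -b1 + 3b2 = <-6, 6>.

<-1, 3>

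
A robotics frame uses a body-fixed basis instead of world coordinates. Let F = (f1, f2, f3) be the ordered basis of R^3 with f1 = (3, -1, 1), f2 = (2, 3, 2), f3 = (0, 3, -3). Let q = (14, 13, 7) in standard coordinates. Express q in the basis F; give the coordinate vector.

(2, 4, 1)

[q]_F is the unique c with M c = q, where M has columns f1, ..., f3.
Row-reducing the augmented matrix [M | q] gives c = (2, 4, 1).
Check: 2f1 + 4f2 + f3 = (14, 13, 7).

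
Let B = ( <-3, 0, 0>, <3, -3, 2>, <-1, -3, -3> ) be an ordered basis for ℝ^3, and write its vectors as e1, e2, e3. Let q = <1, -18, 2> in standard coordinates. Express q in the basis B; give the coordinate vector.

<3, 4, 2>

[q]_B is the unique c with M c = q, where M has columns e1, ..., e3.
Gaussian elimination on [M | q] yields c = (3, 4, 2).
Check: 3e1 + 4e2 + 2e3 = <1, -18, 2>.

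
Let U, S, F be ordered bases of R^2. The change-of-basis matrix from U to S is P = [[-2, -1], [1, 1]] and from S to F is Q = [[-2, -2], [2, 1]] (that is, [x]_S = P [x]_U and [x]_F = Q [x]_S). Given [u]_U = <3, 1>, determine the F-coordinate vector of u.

First [u]_S = P [u]_U = <-7, 4>.
Then [u]_F = Q [u]_S = <6, -10>.

<6, -10>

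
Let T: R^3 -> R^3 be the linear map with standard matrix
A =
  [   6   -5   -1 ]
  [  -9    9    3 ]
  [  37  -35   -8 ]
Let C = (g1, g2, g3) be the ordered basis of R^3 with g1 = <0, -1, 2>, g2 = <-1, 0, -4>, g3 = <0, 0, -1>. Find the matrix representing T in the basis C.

[[3, 3, 3], [-3, 2, -1], [-1, 3, 2]]

The j-th column of [T]_C is [T(gj)]_C.
T(g1) = A g1 = <3, -3, 19> = 3g1 - 3g2 - g3, so column 1 is <3, -3, -1>.
Repeating for g2, g3 and assembling the columns gives [[3, 3, 3], [-3, 2, -1], [-1, 3, 2]].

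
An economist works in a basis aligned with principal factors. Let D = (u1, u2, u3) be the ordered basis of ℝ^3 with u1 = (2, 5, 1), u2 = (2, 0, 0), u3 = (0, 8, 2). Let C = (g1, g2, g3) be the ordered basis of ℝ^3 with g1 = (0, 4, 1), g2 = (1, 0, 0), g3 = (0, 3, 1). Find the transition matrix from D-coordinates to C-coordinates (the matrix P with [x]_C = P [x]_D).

Take x = uj: its D-coordinates are the j-th standard unit vector, so P e_j — column j of P — equals [uj]_C.
u1 = 2g1 + 2g2 - g3, giving column 1 = (2, 2, -1); repeating for each j gives P = [[2, 0, 2], [2, 2, 0], [-1, 0, 0]].

[[2, 0, 2], [2, 2, 0], [-1, 0, 0]]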